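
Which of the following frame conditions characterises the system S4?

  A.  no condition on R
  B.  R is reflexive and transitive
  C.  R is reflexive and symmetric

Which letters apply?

B

(A) this class determines K, not S4.
(B) S4 is sound and complete for exactly this class.
(C) this class determines B (= KTB), not S4.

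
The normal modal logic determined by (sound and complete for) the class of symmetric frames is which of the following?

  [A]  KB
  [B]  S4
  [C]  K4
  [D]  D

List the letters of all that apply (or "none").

A

(A) KB is determined by exactly this class.
(B) S4 is determined by the class of reflexive and transitive frames.
(C) K4 is determined by the class of transitive frames.
(D) D is determined by the class of serial frames.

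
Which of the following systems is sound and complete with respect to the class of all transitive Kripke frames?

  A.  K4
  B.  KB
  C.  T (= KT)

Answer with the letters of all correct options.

(A) K4 is determined by exactly this class.
(B) KB is determined by the class of symmetric frames.
(C) T (= KT) is determined by the class of reflexive frames.

A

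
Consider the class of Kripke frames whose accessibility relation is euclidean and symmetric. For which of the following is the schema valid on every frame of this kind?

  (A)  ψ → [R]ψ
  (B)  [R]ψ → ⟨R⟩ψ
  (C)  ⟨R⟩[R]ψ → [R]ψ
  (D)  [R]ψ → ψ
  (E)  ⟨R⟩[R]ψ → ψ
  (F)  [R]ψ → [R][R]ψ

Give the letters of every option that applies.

C, E, F

A symmetric euclidean relation is transitive (uRv and vRw give vRu by symmetry, then uRw by the euclidean condition, applied at v).
(A) ψ → [R]ψ is equivalent to ◇p→p; it holds exactly when R ⊆ identity. Such an R need not be a subset of the identity — not valid.
(B) axiom D: valid iff R is serial. Such an R need not be serial — not valid.
(C) ⟨R⟩[R]ψ → [R]ψ (the dual of axiom 5) characterises the euclidean frames. Every such R is euclidean — valid.
(D) [R]ψ → ψ (axiom T) characterises the reflexive frames. Such an R need not be reflexive — not valid.
(E) ⟨R⟩[R]ψ → ψ is the dual of axiom B, which corresponds to symmetry. Every such R is symmetric — valid.
(F) [R]ψ → [R][R]ψ is axiom 4, which corresponds to transitivity. Every such R is transitive — valid.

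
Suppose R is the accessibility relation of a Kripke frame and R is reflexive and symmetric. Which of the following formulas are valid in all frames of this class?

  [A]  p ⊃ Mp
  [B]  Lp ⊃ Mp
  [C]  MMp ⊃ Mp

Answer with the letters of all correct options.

Reflexive relations are serial.
(A) p ⊃ Mp is the dual of axiom T; it is valid on a frame exactly when R is reflexive. Every such R is reflexive, so valid.
(B) Lp ⊃ Mp is axiom D, which corresponds to seriality. Every such R is serial — valid.
(C) MMp ⊃ Mp is the dual of axiom 4, which corresponds to transitivity. Such an R need not be transitive — not valid.

A, B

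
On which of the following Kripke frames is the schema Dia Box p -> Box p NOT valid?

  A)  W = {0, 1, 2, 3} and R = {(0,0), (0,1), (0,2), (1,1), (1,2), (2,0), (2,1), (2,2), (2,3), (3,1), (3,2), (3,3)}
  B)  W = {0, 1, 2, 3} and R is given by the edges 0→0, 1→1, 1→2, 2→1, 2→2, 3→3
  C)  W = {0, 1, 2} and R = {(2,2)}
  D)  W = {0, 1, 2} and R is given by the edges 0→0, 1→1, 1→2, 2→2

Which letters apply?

The schema Dia Box p -> Box p is the dual of axiom 5; it is valid on a frame iff R is euclidean.
(A) R is not euclidean (0 R 1 and 0 R 0 but not 1 R 0), so the schema fails here.
(B) R is euclidean (any two R-successors of the same world are R-related), so the schema is valid here.
(C) R is euclidean (any two R-successors of the same world are R-related), so the schema is valid here.
(D) R is not euclidean (1 R 2 and 1 R 1 but not 2 R 1), so the schema fails here.

A, D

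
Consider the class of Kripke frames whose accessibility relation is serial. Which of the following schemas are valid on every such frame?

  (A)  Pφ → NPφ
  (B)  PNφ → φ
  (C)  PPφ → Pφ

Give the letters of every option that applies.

none

(A) Pφ → NPφ is axiom 5; it is valid on a frame exactly when R is euclidean. Such an R need not be euclidean, so not valid.
(B) PNφ → φ is the dual of axiom B, which corresponds to symmetry. Such an R need not be symmetric — not valid.
(C) PPφ → Pφ is the dual of axiom 4, which corresponds to transitivity. Such an R need not be transitive — not valid.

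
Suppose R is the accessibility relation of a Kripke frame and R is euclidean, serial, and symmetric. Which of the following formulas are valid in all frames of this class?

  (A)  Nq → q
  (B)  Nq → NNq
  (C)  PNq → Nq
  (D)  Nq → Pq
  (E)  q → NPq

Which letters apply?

A, B, C, D, E

Serial, symmetric and euclidean together give transitive (from symmetry + euclidean) and then reflexive; the relation is an equivalence.
(A) Nq → q is axiom T, which corresponds to reflexivity. Every such R is reflexive — valid.
(B) Nq → NNq (axiom 4) characterises the transitive frames. Every such R is transitive — valid.
(C) PNq → Nq (the dual of axiom 5) characterises the euclidean frames. Every such R is euclidean — valid.
(D) Nq → Pq is axiom D, which corresponds to seriality. Every such R is serial — valid.
(E) q → NPq is axiom B, which corresponds to symmetry. Every such R is symmetric — valid.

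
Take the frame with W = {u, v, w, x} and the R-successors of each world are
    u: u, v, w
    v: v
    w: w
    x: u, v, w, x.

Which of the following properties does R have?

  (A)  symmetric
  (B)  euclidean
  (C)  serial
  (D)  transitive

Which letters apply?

C, D

(A) not symmetric: u R v but not v R u.
(B) not euclidean: u R v and u R u but not v R u.
(C) serial: every world has an R-successor.
(D) transitive: R is closed under composition.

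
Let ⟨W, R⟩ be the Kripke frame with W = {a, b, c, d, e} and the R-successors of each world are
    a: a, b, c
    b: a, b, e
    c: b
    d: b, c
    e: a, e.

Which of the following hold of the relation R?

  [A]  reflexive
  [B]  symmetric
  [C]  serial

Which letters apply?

C

(A) not reflexive: not c R c.
(B) not symmetric: a R c but not c R a.
(C) serial: every world has an R-successor.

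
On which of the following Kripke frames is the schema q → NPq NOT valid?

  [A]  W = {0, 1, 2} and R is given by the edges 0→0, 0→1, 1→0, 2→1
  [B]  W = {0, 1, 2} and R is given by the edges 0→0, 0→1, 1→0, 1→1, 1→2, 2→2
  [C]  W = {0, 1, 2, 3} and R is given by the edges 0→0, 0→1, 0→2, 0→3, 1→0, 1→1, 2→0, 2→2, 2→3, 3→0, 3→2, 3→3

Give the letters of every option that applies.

A, B

The schema q → NPq is axiom B; it is valid on a frame iff R is symmetric.
(A) R is not symmetric (2 R 1 but not 1 R 2), so the schema fails here.
(B) R is not symmetric (1 R 2 but not 2 R 1), so the schema fails here.
(C) R is symmetric (every R-edge is matched by its reverse), so the schema is valid here.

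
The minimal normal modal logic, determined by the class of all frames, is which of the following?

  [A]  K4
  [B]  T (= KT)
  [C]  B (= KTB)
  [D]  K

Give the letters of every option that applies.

(A) K4 is determined by the class of transitive frames.
(B) T (= KT) is determined by the class of reflexive frames.
(C) B (= KTB) is determined by the class of reflexive and symmetric frames.
(D) K is determined by exactly this class.

D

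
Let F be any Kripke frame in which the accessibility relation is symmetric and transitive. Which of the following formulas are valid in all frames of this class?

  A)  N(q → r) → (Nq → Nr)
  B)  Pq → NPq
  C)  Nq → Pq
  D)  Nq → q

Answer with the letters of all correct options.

A symmetric transitive relation is euclidean (uRv and uRw give vRu by symmetry, then vRw by transitivity).
(A) this is just K, valid on every normal frame.
(B) axiom 5: valid iff R is euclidean. Every such R is euclidean — valid.
(C) axiom D: valid iff R is serial. Such an R need not be serial — not valid.
(D) Nq → q is axiom T; it is valid on a frame exactly when R is reflexive. Such an R need not be reflexive, so not valid.

A, B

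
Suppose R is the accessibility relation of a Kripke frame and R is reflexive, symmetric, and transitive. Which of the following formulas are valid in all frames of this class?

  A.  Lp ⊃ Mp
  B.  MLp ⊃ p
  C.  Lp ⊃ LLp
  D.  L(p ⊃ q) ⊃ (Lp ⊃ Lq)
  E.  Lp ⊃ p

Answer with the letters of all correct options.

A relation that is reflexive, symmetric, and transitive is also euclidean and serial.
(A) Lp ⊃ Mp is axiom D; it is valid on a frame exactly when R is serial. Every such R is serial, so valid.
(B) MLp ⊃ p is the dual of axiom B, which corresponds to symmetry. Every such R is symmetric — valid.
(C) Lp ⊃ LLp is axiom 4, which corresponds to transitivity. Every such R is transitive — valid.
(D) this is just K, valid on every normal frame.
(E) axiom T: valid iff R is reflexive. Every such R is reflexive — valid.

A, B, C, D, E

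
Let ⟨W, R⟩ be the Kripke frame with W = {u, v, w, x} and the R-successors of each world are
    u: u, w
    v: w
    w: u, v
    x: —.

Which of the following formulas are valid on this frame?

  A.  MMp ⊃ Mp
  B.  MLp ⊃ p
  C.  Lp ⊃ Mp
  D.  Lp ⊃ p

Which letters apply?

B

R is not reflexive: not v R v.
R is symmetric: every R-edge is matched by its reverse.
R is not transitive: u R w and w R v but not u R v.
R is not serial: x has no R-successor.
(A) MMp ⊃ Mp is the dual of axiom 4, which corresponds to transitivity. R is not transitive — not valid.
(B) the dual of axiom B: valid iff R is symmetric. R is symmetric — valid.
(C) Lp ⊃ Mp is axiom D, which corresponds to seriality. R is not serial — not valid.
(D) Lp ⊃ p (axiom T) characterises the reflexive frames. R is not reflexive — not valid.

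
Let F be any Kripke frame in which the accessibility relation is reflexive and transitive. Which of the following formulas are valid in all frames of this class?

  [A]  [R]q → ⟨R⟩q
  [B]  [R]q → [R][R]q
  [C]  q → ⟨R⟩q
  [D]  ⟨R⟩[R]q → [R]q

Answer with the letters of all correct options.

A, B, C

Reflexive relations are serial.
(A) [R]q → ⟨R⟩q is axiom D, which corresponds to seriality. Every such R is serial — valid.
(B) axiom 4: valid iff R is transitive. Every such R is transitive — valid.
(C) the dual of axiom T: valid iff R is reflexive. Every such R is reflexive — valid.
(D) ⟨R⟩[R]q → [R]q is the dual of axiom 5, which corresponds to the euclidean property. Such an R need not be euclidean — not valid.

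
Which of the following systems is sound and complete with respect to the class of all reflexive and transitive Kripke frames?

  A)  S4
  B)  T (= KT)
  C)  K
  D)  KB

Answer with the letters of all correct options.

A

(A) S4 is determined by exactly this class.
(B) T (= KT) is determined by the class of reflexive frames.
(C) K is determined by the class of arbitrary frames.
(D) KB is determined by the class of symmetric frames.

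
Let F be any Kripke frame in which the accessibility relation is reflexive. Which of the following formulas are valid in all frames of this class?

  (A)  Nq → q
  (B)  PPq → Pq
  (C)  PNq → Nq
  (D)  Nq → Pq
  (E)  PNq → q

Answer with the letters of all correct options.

A, D

A reflexive relation is serial.
(A) axiom T: valid iff R is reflexive. Every such R is reflexive — valid.
(B) PPq → Pq is the dual of axiom 4, which corresponds to transitivity. Such an R need not be transitive — not valid.
(C) the dual of axiom 5: valid iff R is euclidean. Such an R need not be euclidean — not valid.
(D) Nq → Pq is axiom D; it is valid on a frame exactly when R is serial. Every such R is serial, so valid.
(E) PNq → q (the dual of axiom B) characterises the symmetric frames. Such an R need not be symmetric — not valid.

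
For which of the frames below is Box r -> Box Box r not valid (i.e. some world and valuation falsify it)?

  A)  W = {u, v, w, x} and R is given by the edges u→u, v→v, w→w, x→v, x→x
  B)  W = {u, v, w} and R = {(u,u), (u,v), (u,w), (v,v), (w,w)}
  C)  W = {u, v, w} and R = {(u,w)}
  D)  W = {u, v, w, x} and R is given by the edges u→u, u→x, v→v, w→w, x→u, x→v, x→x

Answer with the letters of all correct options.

D

The schema Box r -> Box Box r is axiom 4; it is valid on a frame iff R is transitive.
(A) R is transitive (R is closed under composition), so the schema is valid here.
(B) R is transitive (R is closed under composition), so the schema is valid here.
(C) R is transitive (R is closed under composition), so the schema is valid here.
(D) R is not transitive (u R x and x R v but not u R v), so the schema fails here.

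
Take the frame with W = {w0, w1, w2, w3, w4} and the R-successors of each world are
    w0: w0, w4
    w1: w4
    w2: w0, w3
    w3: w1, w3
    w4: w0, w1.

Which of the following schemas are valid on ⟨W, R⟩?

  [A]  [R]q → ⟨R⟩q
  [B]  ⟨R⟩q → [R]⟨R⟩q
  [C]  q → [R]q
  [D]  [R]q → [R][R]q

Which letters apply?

A

R is not transitive: w0 R w4 and w4 R w1 but not w0 R w1.
R is not euclidean: w2 R w0 and w2 R w3 but not w0 R w3.
R is serial: every world has an R-successor.
R is not a subset of the identity: w0 R w4 with w0 ≠ w4.
(A) [R]q → ⟨R⟩q (axiom D) characterises the serial frames. R is serial — valid.
(B) ⟨R⟩q → [R]⟨R⟩q (axiom 5) characterises the euclidean frames. R is not euclidean — not valid.
(C) q → [R]q (equivalent to ◇p→p) corresponds to R being a subset of the identity. Here R ⊄ identity, so not valid.
(D) [R]q → [R][R]q is axiom 4; it is valid on a frame exactly when R is transitive. R is not transitive, so not valid.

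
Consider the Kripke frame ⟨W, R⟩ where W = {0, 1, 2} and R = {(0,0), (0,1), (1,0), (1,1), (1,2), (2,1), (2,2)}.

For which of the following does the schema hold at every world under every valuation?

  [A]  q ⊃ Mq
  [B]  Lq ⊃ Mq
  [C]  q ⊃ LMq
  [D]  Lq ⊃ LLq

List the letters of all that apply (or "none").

R is reflexive: each world relates to itself.
R is symmetric: every R-edge is matched by its reverse.
R is not transitive: 0 R 1 and 1 R 2 but not 0 R 2.
R is serial: every world has an R-successor.
(A) the dual of axiom T: valid iff R is reflexive. R is reflexive — valid.
(B) axiom D: valid iff R is serial. R is serial — valid.
(C) q ⊃ LMq is axiom B; it is valid on a frame exactly when R is symmetric. R is symmetric, so valid.
(D) Lq ⊃ LLq is axiom 4, which corresponds to transitivity. R is not transitive — not valid.

A, B, C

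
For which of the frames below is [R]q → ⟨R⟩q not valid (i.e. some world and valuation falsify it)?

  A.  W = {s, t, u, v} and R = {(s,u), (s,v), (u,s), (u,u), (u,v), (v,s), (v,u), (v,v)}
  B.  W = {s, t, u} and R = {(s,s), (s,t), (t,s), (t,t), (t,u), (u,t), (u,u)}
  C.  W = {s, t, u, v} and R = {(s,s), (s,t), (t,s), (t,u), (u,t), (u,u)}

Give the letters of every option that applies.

A, C

The schema [R]q → ⟨R⟩q is axiom D; it is valid on a frame iff R is serial.
(A) R is not serial (t has no R-successor), so the schema fails here.
(B) R is serial (every world has an R-successor), so the schema is valid here.
(C) R is not serial (v has no R-successor), so the schema fails here.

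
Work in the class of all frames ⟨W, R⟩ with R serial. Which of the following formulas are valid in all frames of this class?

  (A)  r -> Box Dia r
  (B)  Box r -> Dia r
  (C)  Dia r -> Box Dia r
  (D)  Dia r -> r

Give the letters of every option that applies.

(A) axiom B: valid iff R is symmetric. Such an R need not be symmetric — not valid.
(B) axiom D: valid iff R is serial. Every such R is serial — valid.
(C) axiom 5: valid iff R is euclidean. Such an R need not be euclidean — not valid.
(D) Dia r -> r is the converse of T; it holds exactly when R ⊆ identity. Such an R need not be a subset of the identity — not valid.

B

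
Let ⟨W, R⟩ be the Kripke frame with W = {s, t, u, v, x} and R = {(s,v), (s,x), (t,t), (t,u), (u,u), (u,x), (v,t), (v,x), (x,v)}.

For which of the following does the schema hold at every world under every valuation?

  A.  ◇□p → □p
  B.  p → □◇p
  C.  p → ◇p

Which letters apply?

none

R is not reflexive: not s R s.
R is not symmetric: s R v but not v R s.
R is not euclidean: t R u and t R t but not u R t.
(A) ◇□p → □p (the dual of axiom 5) characterises the euclidean frames. R is not euclidean — not valid.
(B) axiom B: valid iff R is symmetric. R is not symmetric — not valid.
(C) the dual of axiom T: valid iff R is reflexive. R is not reflexive — not valid.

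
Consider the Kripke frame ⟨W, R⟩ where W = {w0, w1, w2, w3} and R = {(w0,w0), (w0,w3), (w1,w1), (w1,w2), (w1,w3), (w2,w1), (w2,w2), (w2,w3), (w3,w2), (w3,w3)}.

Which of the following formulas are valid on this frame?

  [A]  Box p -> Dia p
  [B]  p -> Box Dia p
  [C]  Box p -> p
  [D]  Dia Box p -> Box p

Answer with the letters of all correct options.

R is reflexive: each world relates to itself.
R is not symmetric: w0 R w3 but not w3 R w0.
R is not euclidean: w0 R w3 and w0 R w0 but not w3 R w0.
R is serial: every world has an R-successor.
(A) Box p -> Dia p is axiom D; it is valid on a frame exactly when R is serial. R is serial, so valid.
(B) p -> Box Dia p is axiom B, which corresponds to symmetry. R is not symmetric — not valid.
(C) Box p -> p (axiom T) characterises the reflexive frames. R is reflexive — valid.
(D) Dia Box p -> Box p (the dual of axiom 5) characterises the euclidean frames. R is not euclidean — not valid.

A, C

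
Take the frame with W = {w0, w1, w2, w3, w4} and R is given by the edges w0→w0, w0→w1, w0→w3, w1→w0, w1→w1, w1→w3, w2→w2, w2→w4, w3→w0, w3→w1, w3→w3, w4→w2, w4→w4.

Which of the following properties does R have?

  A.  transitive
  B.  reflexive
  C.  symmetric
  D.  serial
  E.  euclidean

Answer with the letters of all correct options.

(A) transitive: R is closed under composition.
(B) reflexive: each world relates to itself.
(C) symmetric: every R-edge is matched by its reverse.
(D) serial: every world has an R-successor.
(E) euclidean: any two R-successors of the same world are R-related.

A, B, C, D, E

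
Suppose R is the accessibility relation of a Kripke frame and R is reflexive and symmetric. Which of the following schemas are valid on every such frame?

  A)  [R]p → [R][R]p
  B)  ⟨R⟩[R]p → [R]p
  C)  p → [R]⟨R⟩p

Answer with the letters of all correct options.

Reflexive relations are serial.
(A) [R]p → [R][R]p is axiom 4; it is valid on a frame exactly when R is transitive. Such an R need not be transitive, so not valid.
(B) ⟨R⟩[R]p → [R]p is the dual of axiom 5; it is valid on a frame exactly when R is euclidean. Such an R need not be euclidean, so not valid.
(C) p → [R]⟨R⟩p is axiom B, which corresponds to symmetry. Every such R is symmetric — valid.

C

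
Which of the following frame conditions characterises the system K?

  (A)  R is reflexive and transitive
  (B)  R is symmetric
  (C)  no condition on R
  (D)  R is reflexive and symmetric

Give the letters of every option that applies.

C

(A) this class determines S4, not K.
(B) this class determines KB, not K.
(C) K is sound and complete for exactly this class.
(D) this class determines B (= KTB), not K.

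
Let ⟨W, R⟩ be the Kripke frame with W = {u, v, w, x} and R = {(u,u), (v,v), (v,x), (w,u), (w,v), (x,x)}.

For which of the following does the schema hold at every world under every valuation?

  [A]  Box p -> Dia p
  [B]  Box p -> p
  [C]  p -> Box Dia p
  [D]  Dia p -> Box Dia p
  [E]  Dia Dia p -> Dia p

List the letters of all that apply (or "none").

R is not reflexive: not w R w.
R is not symmetric: v R x but not x R v.
R is not transitive: w R v and v R x but not w R x.
R is not euclidean: v R x and v R v but not x R v.
R is serial: every world has an R-successor.
(A) axiom D: valid iff R is serial. R is serial — valid.
(B) Box p -> p (axiom T) characterises the reflexive frames. R is not reflexive — not valid.
(C) p -> Box Dia p (axiom B) characterises the symmetric frames. R is not symmetric — not valid.
(D) axiom 5: valid iff R is euclidean. R is not euclidean — not valid.
(E) Dia Dia p -> Dia p is the dual of axiom 4; it is valid on a frame exactly when R is transitive. R is not transitive, so not valid.

A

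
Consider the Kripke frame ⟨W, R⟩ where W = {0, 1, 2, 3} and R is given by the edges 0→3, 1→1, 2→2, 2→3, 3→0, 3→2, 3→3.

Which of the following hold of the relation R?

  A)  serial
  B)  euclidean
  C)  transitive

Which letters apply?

(A) serial: every world has an R-successor.
(B) not euclidean: 3 R 0 and 3 R 2 but not 0 R 2.
(C) not transitive: 0 R 3 and 3 R 0 but not 0 R 0.

A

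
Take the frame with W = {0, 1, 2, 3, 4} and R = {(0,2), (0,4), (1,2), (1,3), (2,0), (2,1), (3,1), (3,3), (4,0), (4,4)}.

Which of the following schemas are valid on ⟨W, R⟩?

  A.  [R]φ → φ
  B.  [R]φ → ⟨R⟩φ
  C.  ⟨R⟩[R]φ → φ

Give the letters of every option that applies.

R is not reflexive: not 0 R 0.
R is symmetric: every R-edge is matched by its reverse.
R is serial: every world has an R-successor.
(A) axiom T: valid iff R is reflexive. R is not reflexive — not valid.
(B) [R]φ → ⟨R⟩φ is axiom D, which corresponds to seriality. R is serial — valid.
(C) the dual of axiom B: valid iff R is symmetric. R is symmetric — valid.

B, C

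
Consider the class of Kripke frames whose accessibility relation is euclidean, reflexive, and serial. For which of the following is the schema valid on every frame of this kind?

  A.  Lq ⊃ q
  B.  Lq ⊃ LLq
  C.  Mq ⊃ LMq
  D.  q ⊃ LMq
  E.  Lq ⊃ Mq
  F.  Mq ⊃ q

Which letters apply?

A relation that is euclidean, reflexive, and serial is also symmetric and transitive.
(A) Lq ⊃ q is axiom T; it is valid on a frame exactly when R is reflexive. Every such R is reflexive, so valid.
(B) Lq ⊃ LLq (axiom 4) characterises the transitive frames. Every such R is transitive — valid.
(C) Mq ⊃ LMq (axiom 5) characterises the euclidean frames. Every such R is euclidean — valid.
(D) axiom B: valid iff R is symmetric. Every such R is symmetric — valid.
(E) axiom D: valid iff R is serial. Every such R is serial — valid.
(F) Mq ⊃ q is the converse of T; it holds exactly when R ⊆ identity. Such an R need not be a subset of the identity — not valid.

A, B, C, D, E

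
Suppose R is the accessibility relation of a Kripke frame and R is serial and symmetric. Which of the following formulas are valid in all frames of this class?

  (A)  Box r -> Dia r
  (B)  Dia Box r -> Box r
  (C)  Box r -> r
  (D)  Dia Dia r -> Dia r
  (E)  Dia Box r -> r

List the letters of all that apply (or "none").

A, E

(A) Box r -> Dia r (axiom D) characterises the serial frames. Every such R is serial — valid.
(B) Dia Box r -> Box r is the dual of axiom 5, which corresponds to the euclidean property. Such an R need not be euclidean — not valid.
(C) Box r -> r is axiom T, which corresponds to reflexivity. Such an R need not be reflexive — not valid.
(D) Dia Dia r -> Dia r (the dual of axiom 4) characterises the transitive frames. Such an R need not be transitive — not valid.
(E) the dual of axiom B: valid iff R is symmetric. Every such R is symmetric — valid.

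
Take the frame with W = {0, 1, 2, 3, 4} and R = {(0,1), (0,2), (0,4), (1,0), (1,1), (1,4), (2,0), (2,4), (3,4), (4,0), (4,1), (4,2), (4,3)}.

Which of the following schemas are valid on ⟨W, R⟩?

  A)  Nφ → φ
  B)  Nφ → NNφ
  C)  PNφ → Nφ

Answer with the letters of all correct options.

none

R is not reflexive: not 0 R 0.
R is not transitive: 0 R 1 and 1 R 0 but not 0 R 0.
R is not euclidean: 0 R 1 and 0 R 2 but not 1 R 2.
(A) Nφ → φ (axiom T) characterises the reflexive frames. R is not reflexive — not valid.
(B) Nφ → NNφ is axiom 4; it is valid on a frame exactly when R is transitive. R is not transitive, so not valid.
(C) PNφ → Nφ (the dual of axiom 5) characterises the euclidean frames. R is not euclidean — not valid.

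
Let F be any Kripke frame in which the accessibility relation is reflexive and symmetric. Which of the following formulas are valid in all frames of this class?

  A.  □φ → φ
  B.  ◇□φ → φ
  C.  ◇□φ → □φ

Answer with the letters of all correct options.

Reflexive relations are serial.
(A) □φ → φ is axiom T; it is valid on a frame exactly when R is reflexive. Every such R is reflexive, so valid.
(B) ◇□φ → φ (the dual of axiom B) characterises the symmetric frames. Every such R is symmetric — valid.
(C) ◇□φ → □φ is the dual of axiom 5; it is valid on a frame exactly when R is euclidean. Such an R need not be euclidean, so not valid.

A, B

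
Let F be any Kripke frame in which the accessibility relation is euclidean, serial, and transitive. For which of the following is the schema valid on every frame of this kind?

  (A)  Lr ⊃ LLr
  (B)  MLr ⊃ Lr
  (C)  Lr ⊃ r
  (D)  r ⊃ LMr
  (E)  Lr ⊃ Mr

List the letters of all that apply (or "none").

A, B, E

(A) axiom 4: valid iff R is transitive. Every such R is transitive — valid.
(B) the dual of axiom 5: valid iff R is euclidean. Every such R is euclidean — valid.
(C) axiom T: valid iff R is reflexive. Such an R need not be reflexive — not valid.
(D) r ⊃ LMr is axiom B, which corresponds to symmetry. Such an R need not be symmetric — not valid.
(E) Lr ⊃ Mr (axiom D) characterises the serial frames. Every such R is serial — valid.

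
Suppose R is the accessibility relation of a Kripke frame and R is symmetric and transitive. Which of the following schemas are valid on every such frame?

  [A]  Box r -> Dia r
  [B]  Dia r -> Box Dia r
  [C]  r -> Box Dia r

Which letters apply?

B, C

A symmetric transitive relation is euclidean (uRv and uRw give vRu by symmetry, then vRw by transitivity).
(A) Box r -> Dia r is axiom D, which corresponds to seriality. Such an R need not be serial — not valid.
(B) Dia r -> Box Dia r is axiom 5, which corresponds to the euclidean property. Every such R is euclidean — valid.
(C) r -> Box Dia r (axiom B) characterises the symmetric frames. Every such R is symmetric — valid.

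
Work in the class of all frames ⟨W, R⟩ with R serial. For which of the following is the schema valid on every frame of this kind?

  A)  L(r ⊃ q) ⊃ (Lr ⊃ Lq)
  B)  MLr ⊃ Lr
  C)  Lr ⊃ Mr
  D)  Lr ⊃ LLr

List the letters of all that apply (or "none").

(A) L(r ⊃ q) ⊃ (Lr ⊃ Lq) is axiom K, valid on every Kripke frame — valid.
(B) MLr ⊃ Lr is the dual of axiom 5, which corresponds to the euclidean property. Such an R need not be euclidean — not valid.
(C) Lr ⊃ Mr is axiom D, which corresponds to seriality. Every such R is serial — valid.
(D) axiom 4: valid iff R is transitive. Such an R need not be transitive — not valid.

A, C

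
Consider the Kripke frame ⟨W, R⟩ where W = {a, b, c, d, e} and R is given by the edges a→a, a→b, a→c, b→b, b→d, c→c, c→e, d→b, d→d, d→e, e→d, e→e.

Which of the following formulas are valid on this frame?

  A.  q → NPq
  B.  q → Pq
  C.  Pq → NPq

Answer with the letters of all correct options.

B

R is reflexive: each world relates to itself.
R is not symmetric: a R b but not b R a.
R is not euclidean: a R b and a R a but not b R a.
(A) q → NPq is axiom B, which corresponds to symmetry. R is not symmetric — not valid.
(B) the dual of axiom T: valid iff R is reflexive. R is reflexive — valid.
(C) Pq → NPq (axiom 5) characterises the euclidean frames. R is not euclidean — not valid.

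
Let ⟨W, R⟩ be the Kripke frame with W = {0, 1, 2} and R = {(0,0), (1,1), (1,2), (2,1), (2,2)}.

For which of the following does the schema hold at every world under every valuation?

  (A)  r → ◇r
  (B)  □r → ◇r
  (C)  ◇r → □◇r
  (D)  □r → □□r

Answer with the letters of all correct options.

R is reflexive: each world relates to itself.
R is transitive: R is closed under composition.
R is euclidean: any two R-successors of the same world are R-related.
R is serial: every world has an R-successor.
(A) r → ◇r (the dual of axiom T) characterises the reflexive frames. R is reflexive — valid.
(B) axiom D: valid iff R is serial. R is serial — valid.
(C) axiom 5: valid iff R is euclidean. R is euclidean — valid.
(D) axiom 4: valid iff R is transitive. R is transitive — valid.

A, B, C, D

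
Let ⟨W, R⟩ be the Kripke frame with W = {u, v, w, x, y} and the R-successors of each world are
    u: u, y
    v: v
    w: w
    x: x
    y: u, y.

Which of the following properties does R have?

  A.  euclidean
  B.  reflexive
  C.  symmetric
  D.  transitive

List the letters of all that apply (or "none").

(A) euclidean: any two R-successors of the same world are R-related.
(B) reflexive: each world relates to itself.
(C) symmetric: every R-edge is matched by its reverse.
(D) transitive: R is closed under composition.

A, B, C, D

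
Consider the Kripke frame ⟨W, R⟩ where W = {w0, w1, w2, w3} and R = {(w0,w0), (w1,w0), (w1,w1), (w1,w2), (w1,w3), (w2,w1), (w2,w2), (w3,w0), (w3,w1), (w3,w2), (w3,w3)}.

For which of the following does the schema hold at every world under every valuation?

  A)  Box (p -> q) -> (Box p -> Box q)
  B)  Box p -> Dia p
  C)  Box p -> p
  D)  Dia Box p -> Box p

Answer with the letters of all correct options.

A, B, C

R is reflexive: each world relates to itself.
R is not euclidean: w1 R w0 and w1 R w1 but not w0 R w1.
R is serial: every world has an R-successor.
(A) Box (p -> q) -> (Box p -> Box q) is axiom K, valid on every Kripke frame — valid.
(B) Box p -> Dia p is axiom D, which corresponds to seriality. R is serial — valid.
(C) Box p -> p is axiom T; it is valid on a frame exactly when R is reflexive. R is reflexive, so valid.
(D) Dia Box p -> Box p is the dual of axiom 5; it is valid on a frame exactly when R is euclidean. R is not euclidean, so not valid.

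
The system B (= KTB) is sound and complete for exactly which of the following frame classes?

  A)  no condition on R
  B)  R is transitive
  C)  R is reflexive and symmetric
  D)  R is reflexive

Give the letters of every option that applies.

(A) this class determines K, not B (= KTB).
(B) this class determines K4, not B (= KTB).
(C) B (= KTB) is sound and complete for exactly this class.
(D) this class determines T (= KT), not B (= KTB).

C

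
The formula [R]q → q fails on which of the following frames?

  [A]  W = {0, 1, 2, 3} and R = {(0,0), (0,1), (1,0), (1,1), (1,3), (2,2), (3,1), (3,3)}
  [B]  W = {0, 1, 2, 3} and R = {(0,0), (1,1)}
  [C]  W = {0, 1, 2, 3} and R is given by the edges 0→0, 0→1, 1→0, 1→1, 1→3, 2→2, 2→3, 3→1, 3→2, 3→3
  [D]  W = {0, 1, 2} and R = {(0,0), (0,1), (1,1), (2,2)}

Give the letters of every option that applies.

B

The schema [R]q → q is axiom T; it is valid on a frame iff R is reflexive.
(A) R is reflexive (each world relates to itself), so the schema is valid here.
(B) R is not reflexive (not 2 R 2), so the schema fails here.
(C) R is reflexive (each world relates to itself), so the schema is valid here.
(D) R is reflexive (each world relates to itself), so the schema is valid here.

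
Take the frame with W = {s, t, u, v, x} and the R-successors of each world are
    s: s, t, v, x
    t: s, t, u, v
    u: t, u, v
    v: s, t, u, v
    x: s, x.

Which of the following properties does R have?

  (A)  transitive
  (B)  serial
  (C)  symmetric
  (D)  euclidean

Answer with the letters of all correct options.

(A) not transitive: s R t and t R u but not s R u.
(B) serial: every world has an R-successor.
(C) symmetric: every R-edge is matched by its reverse.
(D) not euclidean: s R t and s R x but not t R x.

B, C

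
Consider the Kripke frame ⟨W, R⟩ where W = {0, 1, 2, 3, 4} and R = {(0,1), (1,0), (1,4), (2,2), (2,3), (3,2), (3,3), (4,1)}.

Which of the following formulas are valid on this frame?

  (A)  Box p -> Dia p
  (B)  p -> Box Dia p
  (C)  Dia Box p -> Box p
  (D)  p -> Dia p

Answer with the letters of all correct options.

R is not reflexive: not 0 R 0.
R is symmetric: every R-edge is matched by its reverse.
R is not euclidean: 1 R 0 and 1 R 4 but not 0 R 4.
R is serial: every world has an R-successor.
(A) Box p -> Dia p is axiom D, which corresponds to seriality. R is serial — valid.
(B) axiom B: valid iff R is symmetric. R is symmetric — valid.
(C) Dia Box p -> Box p is the dual of axiom 5, which corresponds to the euclidean property. R is not euclidean — not valid.
(D) p -> Dia p is the dual of axiom T, which corresponds to reflexivity. R is not reflexive — not valid.

A, B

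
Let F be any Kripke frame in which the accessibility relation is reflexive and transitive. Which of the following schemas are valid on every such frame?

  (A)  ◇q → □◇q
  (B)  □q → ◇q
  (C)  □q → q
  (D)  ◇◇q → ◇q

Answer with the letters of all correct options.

Reflexive relations are serial.
(A) ◇q → □◇q is axiom 5, which corresponds to the euclidean property. Such an R need not be euclidean — not valid.
(B) □q → ◇q is axiom D, which corresponds to seriality. Every such R is serial — valid.
(C) □q → q (axiom T) characterises the reflexive frames. Every such R is reflexive — valid.
(D) the dual of axiom 4: valid iff R is transitive. Every such R is transitive — valid.

B, C, D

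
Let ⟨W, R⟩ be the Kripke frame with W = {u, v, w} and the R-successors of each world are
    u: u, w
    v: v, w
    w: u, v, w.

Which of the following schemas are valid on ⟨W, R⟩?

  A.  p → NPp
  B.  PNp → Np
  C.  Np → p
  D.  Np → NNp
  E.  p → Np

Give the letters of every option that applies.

R is reflexive: each world relates to itself.
R is symmetric: every R-edge is matched by its reverse.
R is not transitive: u R w and w R v but not u R v.
R is not euclidean: w R u and w R v but not u R v.
R is not a subset of the identity: u R w with u ≠ w.
(A) p → NPp (axiom B) characterises the symmetric frames. R is symmetric — valid.
(B) PNp → Np is the dual of axiom 5; it is valid on a frame exactly when R is euclidean. R is not euclidean, so not valid.
(C) axiom T: valid iff R is reflexive. R is reflexive — valid.
(D) Np → NNp (axiom 4) characterises the transitive frames. R is not transitive — not valid.
(E) p → Np is equivalent to ◇p→p; it holds exactly when R ⊆ identity. Here R ⊄ identity — not valid.

A, C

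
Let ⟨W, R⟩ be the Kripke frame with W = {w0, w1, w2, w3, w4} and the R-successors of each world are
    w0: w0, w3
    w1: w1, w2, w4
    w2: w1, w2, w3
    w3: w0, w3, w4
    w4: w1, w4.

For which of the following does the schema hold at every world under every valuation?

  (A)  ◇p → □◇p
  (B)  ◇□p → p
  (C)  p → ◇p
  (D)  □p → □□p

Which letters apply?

R is reflexive: each world relates to itself.
R is not symmetric: w2 R w3 but not w3 R w2.
R is not transitive: w0 R w3 and w3 R w4 but not w0 R w4.
R is not euclidean: w1 R w2 and w1 R w4 but not w2 R w4.
(A) ◇p → □◇p is axiom 5; it is valid on a frame exactly when R is euclidean. R is not euclidean, so not valid.
(B) ◇□p → p is the dual of axiom B; it is valid on a frame exactly when R is symmetric. R is not symmetric, so not valid.
(C) p → ◇p is the dual of axiom T, which corresponds to reflexivity. R is reflexive — valid.
(D) □p → □□p (axiom 4) characterises the transitive frames. R is not transitive — not valid.

C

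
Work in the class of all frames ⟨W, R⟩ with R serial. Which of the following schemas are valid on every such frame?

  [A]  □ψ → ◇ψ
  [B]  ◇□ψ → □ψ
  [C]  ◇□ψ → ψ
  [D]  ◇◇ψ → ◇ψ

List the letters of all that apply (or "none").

A

(A) □ψ → ◇ψ is axiom D; it is valid on a frame exactly when R is serial. Every such R is serial, so valid.
(B) ◇□ψ → □ψ is the dual of axiom 5; it is valid on a frame exactly when R is euclidean. Such an R need not be euclidean, so not valid.
(C) ◇□ψ → ψ is the dual of axiom B; it is valid on a frame exactly when R is symmetric. Such an R need not be symmetric, so not valid.
(D) ◇◇ψ → ◇ψ (the dual of axiom 4) characterises the transitive frames. Such an R need not be transitive — not valid.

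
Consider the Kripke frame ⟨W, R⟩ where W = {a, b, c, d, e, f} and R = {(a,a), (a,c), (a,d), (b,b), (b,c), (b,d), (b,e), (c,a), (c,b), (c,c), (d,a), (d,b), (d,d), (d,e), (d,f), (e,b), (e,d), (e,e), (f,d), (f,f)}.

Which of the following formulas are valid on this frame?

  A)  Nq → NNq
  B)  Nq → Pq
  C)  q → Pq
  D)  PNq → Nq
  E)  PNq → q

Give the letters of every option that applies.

B, C, E

R is reflexive: each world relates to itself.
R is symmetric: every R-edge is matched by its reverse.
R is not transitive: a R c and c R b but not a R b.
R is not euclidean: a R c and a R d but not c R d.
R is serial: every world has an R-successor.
(A) axiom 4: valid iff R is transitive. R is not transitive — not valid.
(B) Nq → Pq (axiom D) characterises the serial frames. R is serial — valid.
(C) q → Pq (the dual of axiom T) characterises the reflexive frames. R is reflexive — valid.
(D) PNq → Nq is the dual of axiom 5; it is valid on a frame exactly when R is euclidean. R is not euclidean, so not valid.
(E) PNq → q (the dual of axiom B) characterises the symmetric frames. R is symmetric — valid.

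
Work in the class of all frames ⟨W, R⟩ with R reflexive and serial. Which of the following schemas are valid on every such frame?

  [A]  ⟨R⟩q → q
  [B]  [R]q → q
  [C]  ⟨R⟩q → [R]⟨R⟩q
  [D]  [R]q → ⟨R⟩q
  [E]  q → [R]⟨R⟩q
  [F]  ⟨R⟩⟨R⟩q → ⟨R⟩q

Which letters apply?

(A) ⟨R⟩q → q is valid only on frames where every R-edge is a self-loop. Such an R need not be a subset of the identity — not valid.
(B) [R]q → q is axiom T; it is valid on a frame exactly when R is reflexive. Every such R is reflexive, so valid.
(C) ⟨R⟩q → [R]⟨R⟩q (axiom 5) characterises the euclidean frames. Such an R need not be euclidean — not valid.
(D) [R]q → ⟨R⟩q is axiom D; it is valid on a frame exactly when R is serial. Every such R is serial, so valid.
(E) q → [R]⟨R⟩q (axiom B) characterises the symmetric frames. Such an R need not be symmetric — not valid.
(F) ⟨R⟩⟨R⟩q → ⟨R⟩q is the dual of axiom 4; it is valid on a frame exactly when R is transitive. Such an R need not be transitive, so not valid.

B, D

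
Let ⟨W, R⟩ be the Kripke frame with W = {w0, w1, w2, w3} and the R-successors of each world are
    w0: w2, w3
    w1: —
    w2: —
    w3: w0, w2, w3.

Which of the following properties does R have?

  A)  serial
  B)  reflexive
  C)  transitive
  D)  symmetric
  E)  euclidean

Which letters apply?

(A) not serial: w1 has no R-successor.
(B) not reflexive: not w0 R w0.
(C) not transitive: w0 R w3 and w3 R w0 but not w0 R w0.
(D) not symmetric: w0 R w2 but not w2 R w0.
(E) not euclidean: w0 R w2 and w0 R w3 but not w2 R w3.

none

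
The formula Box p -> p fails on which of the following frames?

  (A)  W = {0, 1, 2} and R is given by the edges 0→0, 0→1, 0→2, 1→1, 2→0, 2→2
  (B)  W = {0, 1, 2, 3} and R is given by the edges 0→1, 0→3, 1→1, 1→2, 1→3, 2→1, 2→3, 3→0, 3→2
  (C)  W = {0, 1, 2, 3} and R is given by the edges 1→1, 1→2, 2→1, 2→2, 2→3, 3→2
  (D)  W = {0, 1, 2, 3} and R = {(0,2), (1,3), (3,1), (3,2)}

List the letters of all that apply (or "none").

B, C, D

The schema Box p -> p is axiom T; it is valid on a frame iff R is reflexive.
(A) R is reflexive (each world relates to itself), so the schema is valid here.
(B) R is not reflexive (not 0 R 0), so the schema fails here.
(C) R is not reflexive (not 0 R 0), so the schema fails here.
(D) R is not reflexive (not 0 R 0), so the schema fails here.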